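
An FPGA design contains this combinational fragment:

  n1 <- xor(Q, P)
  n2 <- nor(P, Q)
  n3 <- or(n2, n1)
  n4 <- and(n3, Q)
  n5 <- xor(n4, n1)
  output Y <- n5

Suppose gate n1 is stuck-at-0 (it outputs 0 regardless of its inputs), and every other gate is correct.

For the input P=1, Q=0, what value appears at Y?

0

Propagate with n1 forced: n1=0 [stuck-at-0], n2=0, n3=0, n4=0, n5=0.
So Y = 0. (Without the fault it would be 1.)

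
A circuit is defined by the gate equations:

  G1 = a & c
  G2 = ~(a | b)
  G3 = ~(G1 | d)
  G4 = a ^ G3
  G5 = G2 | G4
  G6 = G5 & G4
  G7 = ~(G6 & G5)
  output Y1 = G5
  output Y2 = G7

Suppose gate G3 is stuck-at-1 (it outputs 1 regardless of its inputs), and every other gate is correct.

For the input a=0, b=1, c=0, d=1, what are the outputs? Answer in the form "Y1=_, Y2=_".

Propagate with G3 forced: G1=0, G2=0, G3=1 [stuck-at-1], G4=1, G5=1, G6=1, G7=0.
So the outputs are Y1=1, Y2=0. (Without the fault they would be Y1=0, Y2=1.)

Y1=1, Y2=0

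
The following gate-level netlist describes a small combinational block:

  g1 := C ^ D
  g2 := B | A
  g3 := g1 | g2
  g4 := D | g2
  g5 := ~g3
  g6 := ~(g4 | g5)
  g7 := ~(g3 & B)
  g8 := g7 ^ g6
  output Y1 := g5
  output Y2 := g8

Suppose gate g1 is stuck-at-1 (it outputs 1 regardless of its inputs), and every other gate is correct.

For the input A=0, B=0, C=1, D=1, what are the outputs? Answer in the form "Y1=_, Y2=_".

Propagate with g1 forced: g1=1 [stuck-at-1], g2=0, g3=1, g4=1, g5=0, g6=0, g7=1, g8=1.
So the outputs are Y1=0, Y2=1. (Without the fault they would be Y1=1, Y2=1.)

Y1=0, Y2=1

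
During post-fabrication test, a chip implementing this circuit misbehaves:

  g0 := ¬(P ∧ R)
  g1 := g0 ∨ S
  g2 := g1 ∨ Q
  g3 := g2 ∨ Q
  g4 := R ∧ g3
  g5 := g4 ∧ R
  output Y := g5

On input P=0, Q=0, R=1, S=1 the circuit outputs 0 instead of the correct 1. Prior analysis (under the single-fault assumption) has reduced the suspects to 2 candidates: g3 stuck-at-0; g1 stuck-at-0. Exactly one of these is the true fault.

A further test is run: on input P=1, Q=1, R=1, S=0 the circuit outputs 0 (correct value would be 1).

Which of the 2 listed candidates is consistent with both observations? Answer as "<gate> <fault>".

Evaluate each candidate on input P=1, Q=1, R=1, S=0:
  g3 stuck-at-0: g0=0, g1=0, g2=1, g3=0 [stuck-at-0], g4=0, g5=0 → 0 — matches
  g1 stuck-at-0: g0=0, g1=0 [stuck-at-0], g2=1, g3=1, g4=1, g5=1 → 1 — eliminated
Only g3 stuck-at-0 reproduces the observed 0.

g3 stuck-at-0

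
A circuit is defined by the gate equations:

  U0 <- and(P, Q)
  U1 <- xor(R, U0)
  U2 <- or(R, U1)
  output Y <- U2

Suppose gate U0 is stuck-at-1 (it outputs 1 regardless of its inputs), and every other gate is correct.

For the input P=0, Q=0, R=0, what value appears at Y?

Propagate with U0 forced: U0=1 [stuck-at-1], U1=1, U2=1.
So Y = 1. (Without the fault it would be 0.)

1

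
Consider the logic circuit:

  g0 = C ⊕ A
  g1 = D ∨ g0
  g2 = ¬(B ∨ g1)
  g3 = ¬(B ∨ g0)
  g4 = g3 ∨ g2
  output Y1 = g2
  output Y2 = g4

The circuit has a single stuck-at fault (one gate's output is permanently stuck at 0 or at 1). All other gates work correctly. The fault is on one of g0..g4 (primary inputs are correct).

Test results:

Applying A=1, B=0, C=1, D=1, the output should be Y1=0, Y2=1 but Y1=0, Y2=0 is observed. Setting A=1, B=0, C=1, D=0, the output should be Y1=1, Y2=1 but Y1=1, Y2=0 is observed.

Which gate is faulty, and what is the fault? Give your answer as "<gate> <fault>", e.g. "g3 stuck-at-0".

g4 stuck-at-0

Fault-free values for test 1 (A=1, B=0, C=1, D=1): g0=0, g1=1, g2=0, g3=1, g4=1, giving Y1=0, Y2=1. Observed Y1=0, Y2=0.
Test 1: faults giving observed Y1=0, Y2=0 are {g0 stuck-at-1, g3 stuck-at-0, g4 stuck-at-0}.
Test 2 (A=1, B=0, C=1, D=0): fault-free g0=0, g1=0, g2=1, g3=1, g4=1 → Y1=1, Y2=1; observed Y1=1, Y2=0. Eliminates g0 stuck-at-1, g3 stuck-at-0.
Only g4 stuck-at-0 is consistent with every test.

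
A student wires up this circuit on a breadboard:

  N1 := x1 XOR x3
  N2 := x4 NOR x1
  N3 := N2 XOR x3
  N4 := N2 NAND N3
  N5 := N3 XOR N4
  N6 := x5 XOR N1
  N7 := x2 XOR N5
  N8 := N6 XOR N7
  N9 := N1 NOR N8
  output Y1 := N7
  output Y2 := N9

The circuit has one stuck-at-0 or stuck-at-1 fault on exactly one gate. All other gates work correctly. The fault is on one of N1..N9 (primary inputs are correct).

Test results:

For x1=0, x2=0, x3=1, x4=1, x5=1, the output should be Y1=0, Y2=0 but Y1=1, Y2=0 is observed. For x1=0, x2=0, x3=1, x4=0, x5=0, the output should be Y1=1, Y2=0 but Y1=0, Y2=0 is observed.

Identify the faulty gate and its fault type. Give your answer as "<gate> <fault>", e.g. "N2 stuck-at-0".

Fault-free values for test 1 (x1=0, x2=0, x3=1, x4=1, x5=1): N1=1, N2=0, N3=1, N4=1, N5=0, N6=0, N7=0, N8=0, N9=0, giving Y1=0, Y2=0. Observed Y1=1, Y2=0.
Test 1: faults giving observed Y1=1, Y2=0 are {N2 stuck-at-1, N3 stuck-at-0, N4 stuck-at-0, N5 stuck-at-1, N7 stuck-at-1}.
Test 2 (x1=0, x2=0, x3=1, x4=0, x5=0): fault-free N1=1, N2=1, N3=0, N4=1, N5=1, N6=1, N7=1, N8=0, N9=0 → Y1=1, Y2=0; observed Y1=0, Y2=0. Eliminates N2 stuck-at-1, N3 stuck-at-0, N5 stuck-at-1, N7 stuck-at-1.
Only N4 stuck-at-0 is consistent with every test.

N4 stuck-at-0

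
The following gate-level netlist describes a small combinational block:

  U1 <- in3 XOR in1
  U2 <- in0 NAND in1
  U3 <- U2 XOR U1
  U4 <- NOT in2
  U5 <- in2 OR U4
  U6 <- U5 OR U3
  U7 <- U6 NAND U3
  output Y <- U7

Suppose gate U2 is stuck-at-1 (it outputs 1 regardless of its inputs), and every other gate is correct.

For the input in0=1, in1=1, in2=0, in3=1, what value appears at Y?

0

Propagate with U2 forced: U1=0, U2=1 [stuck-at-1], U3=1, U4=1, U5=1, U6=1, U7=0.
So Y = 0. (Without the fault it would be 1.)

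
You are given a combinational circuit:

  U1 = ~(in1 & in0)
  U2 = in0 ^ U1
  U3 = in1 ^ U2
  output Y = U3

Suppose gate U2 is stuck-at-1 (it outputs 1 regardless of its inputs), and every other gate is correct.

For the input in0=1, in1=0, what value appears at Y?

Propagate with U2 forced: U1=1, U2=1 [stuck-at-1], U3=1.
So Y = 1. (Without the fault it would be 0.)

1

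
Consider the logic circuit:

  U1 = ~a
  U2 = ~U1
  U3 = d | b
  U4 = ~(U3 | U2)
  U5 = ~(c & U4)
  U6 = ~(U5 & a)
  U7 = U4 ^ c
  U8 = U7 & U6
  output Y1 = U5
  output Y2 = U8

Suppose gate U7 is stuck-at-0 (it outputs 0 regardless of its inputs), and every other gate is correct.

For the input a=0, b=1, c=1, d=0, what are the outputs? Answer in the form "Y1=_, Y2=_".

Propagate with U7 forced: U1=1, U2=0, U3=1, U4=0, U5=1, U6=1, U7=0 [stuck-at-0], U8=0.
So the outputs are Y1=1, Y2=0. (Without the fault they would be Y1=1, Y2=1.)

Y1=1, Y2=0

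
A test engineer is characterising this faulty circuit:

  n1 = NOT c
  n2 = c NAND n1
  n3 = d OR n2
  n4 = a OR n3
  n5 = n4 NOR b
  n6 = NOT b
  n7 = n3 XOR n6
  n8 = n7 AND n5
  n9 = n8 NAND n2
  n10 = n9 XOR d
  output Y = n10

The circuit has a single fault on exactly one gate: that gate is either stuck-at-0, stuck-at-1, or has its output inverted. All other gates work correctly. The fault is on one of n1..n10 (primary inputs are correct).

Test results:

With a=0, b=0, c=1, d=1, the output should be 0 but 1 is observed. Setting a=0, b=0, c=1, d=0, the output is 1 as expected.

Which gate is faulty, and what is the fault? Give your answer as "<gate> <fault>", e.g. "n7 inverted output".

n10 stuck-at-1

Fault-free values for test 1 (a=0, b=0, c=1, d=1): n1=0, n2=1, n3=1, n4=1, n5=0, n6=1, n7=0, n8=0, n9=1, n10=0, giving Y=0. Observed 1.
Test 1: faults giving observed 1 are {n3 stuck-at-0, n3 inverted output, n8 stuck-at-1, n8 inverted output, n9 stuck-at-0, n9 inverted output, n10 stuck-at-1, n10 inverted output}.
Test 2 (a=0, b=0, c=1, d=0): fault-free n1=0, n2=1, n3=1, n4=1, n5=0, n6=1, n7=0, n8=0, n9=1, n10=1 → 1; observed 1. Eliminates n3 stuck-at-0, n3 inverted output, n8 stuck-at-1, n8 inverted output, n9 stuck-at-0, n9 inverted output, n10 inverted output.
Only n10 stuck-at-1 is consistent with every test.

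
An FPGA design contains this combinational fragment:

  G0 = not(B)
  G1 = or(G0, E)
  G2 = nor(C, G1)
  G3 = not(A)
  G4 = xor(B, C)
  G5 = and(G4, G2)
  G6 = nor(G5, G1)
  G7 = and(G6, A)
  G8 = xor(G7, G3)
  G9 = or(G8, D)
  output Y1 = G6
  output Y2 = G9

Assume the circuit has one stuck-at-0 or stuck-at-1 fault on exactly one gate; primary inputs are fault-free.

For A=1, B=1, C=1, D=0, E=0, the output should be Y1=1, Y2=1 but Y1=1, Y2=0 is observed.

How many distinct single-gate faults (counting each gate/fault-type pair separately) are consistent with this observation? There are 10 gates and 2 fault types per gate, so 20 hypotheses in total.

Fault-free: G0=0, G1=0, G2=0, G3=0, G4=0, G5=0, G6=1, G7=1, G8=1, G9=1 → Y1=1, Y2=1. Observed Y1=1, Y2=0.
  G0: none of the 2 fault types match ✗
  G1: none of the 2 fault types match ✗
  G2: none of the 2 fault types match ✗
  G3: stuck-at-1 ✓; others ✗
  G4: none of the 2 fault types match ✗
  G5: none of the 2 fault types match ✗
  G6: none of the 2 fault types match ✗
  G7: stuck-at-0 ✓; others ✗
  G8: stuck-at-0 ✓; others ✗
  G9: stuck-at-0 ✓; others ✗
Consistent faults: {G3 stuck-at-1, G7 stuck-at-0, G8 stuck-at-0, G9 stuck-at-0} — 4 in all.

4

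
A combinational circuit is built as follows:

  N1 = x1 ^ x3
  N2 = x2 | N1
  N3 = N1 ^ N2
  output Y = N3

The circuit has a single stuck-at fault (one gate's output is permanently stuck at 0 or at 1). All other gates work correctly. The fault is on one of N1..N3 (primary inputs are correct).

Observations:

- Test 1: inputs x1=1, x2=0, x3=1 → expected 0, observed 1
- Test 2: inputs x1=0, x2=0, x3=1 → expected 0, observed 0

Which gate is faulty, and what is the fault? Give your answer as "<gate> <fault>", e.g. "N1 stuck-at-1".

Fault-free values for test 1 (x1=1, x2=0, x3=1): N1=0, N2=0, N3=0, giving Y=0. Observed 1.
Test 1: faults giving observed 1 are {N2 stuck-at-1, N3 stuck-at-1}.
Test 2 (x1=0, x2=0, x3=1): fault-free N1=1, N2=1, N3=0 → 0; observed 0. Eliminates N3 stuck-at-1.
Only N2 stuck-at-1 is consistent with every test.

N2 stuck-at-1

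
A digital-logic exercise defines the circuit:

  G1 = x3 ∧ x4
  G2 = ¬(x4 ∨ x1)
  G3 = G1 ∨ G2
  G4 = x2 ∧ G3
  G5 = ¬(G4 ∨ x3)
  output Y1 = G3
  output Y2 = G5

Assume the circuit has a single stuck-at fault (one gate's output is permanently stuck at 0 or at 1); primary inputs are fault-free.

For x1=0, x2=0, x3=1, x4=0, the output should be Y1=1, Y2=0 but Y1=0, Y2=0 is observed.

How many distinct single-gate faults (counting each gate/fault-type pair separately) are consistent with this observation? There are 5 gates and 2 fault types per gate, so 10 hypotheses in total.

2

Fault-free: G1=0, G2=1, G3=1, G4=0, G5=0 → Y1=1, Y2=0. Observed Y1=0, Y2=0.
  G1 stuck-at-0: output Y1=1, Y2=0 ✗
  G1 stuck-at-1: output Y1=1, Y2=0 ✗
  G2 stuck-at-0: output Y1=0, Y2=0 ✓
  G2 stuck-at-1: output Y1=1, Y2=0 ✗
  G3 stuck-at-0: output Y1=0, Y2=0 ✓
  G3 stuck-at-1: output Y1=1, Y2=0 ✗
  G4 stuck-at-0: output Y1=1, Y2=0 ✗
  G4 stuck-at-1: output Y1=1, Y2=0 ✗
  G5 stuck-at-0: output Y1=1, Y2=0 ✗
  G5 stuck-at-1: output Y1=1, Y2=1 ✗
Consistent faults: {G2 stuck-at-0, G3 stuck-at-0} — 2 in all.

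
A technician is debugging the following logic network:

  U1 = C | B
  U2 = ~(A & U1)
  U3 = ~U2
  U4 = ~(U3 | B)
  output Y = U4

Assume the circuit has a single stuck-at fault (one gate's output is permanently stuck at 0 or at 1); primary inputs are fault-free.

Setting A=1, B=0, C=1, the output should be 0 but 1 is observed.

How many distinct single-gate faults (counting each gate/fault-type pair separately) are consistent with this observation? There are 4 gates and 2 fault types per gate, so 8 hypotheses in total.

Fault-free: U1=1, U2=0, U3=1, U4=0 → 0. Observed 1.
  U1 stuck-at-0: output 1 ✓
  U1 stuck-at-1: output 0 ✗
  U2 stuck-at-0: output 0 ✗
  U2 stuck-at-1: output 1 ✓
  U3 stuck-at-0: output 1 ✓
  U3 stuck-at-1: output 0 ✗
  U4 stuck-at-0: output 0 ✗
  U4 stuck-at-1: output 1 ✓
Consistent faults: {U1 stuck-at-0, U2 stuck-at-1, U3 stuck-at-0, U4 stuck-at-1} — 4 in all.

4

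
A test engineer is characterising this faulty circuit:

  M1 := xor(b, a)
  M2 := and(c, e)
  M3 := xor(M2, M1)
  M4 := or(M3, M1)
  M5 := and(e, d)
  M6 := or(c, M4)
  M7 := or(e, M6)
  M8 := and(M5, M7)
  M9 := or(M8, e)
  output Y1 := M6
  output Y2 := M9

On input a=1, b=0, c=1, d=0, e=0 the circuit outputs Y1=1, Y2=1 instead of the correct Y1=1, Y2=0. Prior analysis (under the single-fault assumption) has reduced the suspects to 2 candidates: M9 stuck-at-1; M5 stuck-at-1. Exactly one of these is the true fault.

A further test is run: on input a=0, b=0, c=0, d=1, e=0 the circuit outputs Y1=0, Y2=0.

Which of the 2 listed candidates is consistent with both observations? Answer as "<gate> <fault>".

M5 stuck-at-1

Evaluate each candidate on input a=0, b=0, c=0, d=1, e=0:
  M9 stuck-at-1: M1=0, M2=0, M3=0, M4=0, M5=0, M6=0, M7=0, M8=0, M9=1 [stuck-at-1] → Y1=0, Y2=1 — eliminated
  M5 stuck-at-1: M1=0, M2=0, M3=0, M4=0, M5=1 [stuck-at-1], M6=0, M7=0, M8=0, M9=0 → Y1=0, Y2=0 — matches
Only M5 stuck-at-1 reproduces the observed Y1=0, Y2=0.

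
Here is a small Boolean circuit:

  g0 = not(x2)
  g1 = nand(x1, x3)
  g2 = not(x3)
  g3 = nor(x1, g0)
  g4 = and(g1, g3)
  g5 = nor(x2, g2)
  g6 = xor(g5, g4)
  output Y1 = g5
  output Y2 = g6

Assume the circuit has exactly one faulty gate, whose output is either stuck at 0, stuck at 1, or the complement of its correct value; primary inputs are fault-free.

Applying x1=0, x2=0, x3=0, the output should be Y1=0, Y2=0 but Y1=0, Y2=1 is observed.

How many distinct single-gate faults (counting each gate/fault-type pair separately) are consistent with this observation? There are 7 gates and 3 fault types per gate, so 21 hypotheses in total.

Fault-free: g0=1, g1=1, g2=1, g3=0, g4=0, g5=0, g6=0 → Y1=0, Y2=0. Observed Y1=0, Y2=1.
  g0: stuck-at-0, inverted output ✓; others ✗
  g1: none of the 3 fault types match ✗
  g2: none of the 3 fault types match ✗
  g3: stuck-at-1, inverted output ✓; others ✗
  g4: stuck-at-1, inverted output ✓; others ✗
  g5: none of the 3 fault types match ✗
  g6: stuck-at-1, inverted output ✓; others ✗
Consistent faults: {g0 stuck-at-0, g0 inverted output, g3 stuck-at-1, g3 inverted output, g4 stuck-at-1, g4 inverted output, g6 stuck-at-1, g6 inverted output} — 8 in all.

8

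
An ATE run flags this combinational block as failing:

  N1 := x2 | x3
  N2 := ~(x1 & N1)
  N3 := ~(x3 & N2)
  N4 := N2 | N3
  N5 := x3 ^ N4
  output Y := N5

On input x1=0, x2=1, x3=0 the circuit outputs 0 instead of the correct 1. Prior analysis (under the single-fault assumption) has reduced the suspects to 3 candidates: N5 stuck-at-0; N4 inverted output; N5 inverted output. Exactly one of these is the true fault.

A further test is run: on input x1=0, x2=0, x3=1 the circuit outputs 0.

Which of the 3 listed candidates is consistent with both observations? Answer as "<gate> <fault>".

Evaluate each candidate on input x1=0, x2=0, x3=1:
  N5 stuck-at-0: N1=1, N2=1, N3=0, N4=1, N5=0 [stuck-at-0] → 0 — matches
  N4 inverted output: N1=1, N2=1, N3=0, N4=0 [inverted output], N5=1 → 1 — eliminated
  N5 inverted output: N1=1, N2=1, N3=0, N4=1, N5=1 [inverted output] → 1 — eliminated
Only N5 stuck-at-0 reproduces the observed 0.

N5 stuck-at-0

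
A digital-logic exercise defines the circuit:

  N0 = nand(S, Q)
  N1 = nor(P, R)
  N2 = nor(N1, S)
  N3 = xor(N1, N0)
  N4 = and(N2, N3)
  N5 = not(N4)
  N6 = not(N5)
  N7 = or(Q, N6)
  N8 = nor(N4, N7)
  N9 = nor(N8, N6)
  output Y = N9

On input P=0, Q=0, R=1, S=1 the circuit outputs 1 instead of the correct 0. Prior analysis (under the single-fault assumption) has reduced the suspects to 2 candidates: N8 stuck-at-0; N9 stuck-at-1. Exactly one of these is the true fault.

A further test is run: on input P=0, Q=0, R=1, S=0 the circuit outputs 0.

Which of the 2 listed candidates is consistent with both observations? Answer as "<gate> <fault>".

Evaluate each candidate on input P=0, Q=0, R=1, S=0:
  N8 stuck-at-0: N0=1, N1=0, N2=1, N3=1, N4=1, N5=0, N6=1, N7=1, N8=0 [stuck-at-0], N9=0 → 0 — matches
  N9 stuck-at-1: N0=1, N1=0, N2=1, N3=1, N4=1, N5=0, N6=1, N7=1, N8=0, N9=1 [stuck-at-1] → 1 — eliminated
Only N8 stuck-at-0 reproduces the observed 0.

N8 stuck-at-0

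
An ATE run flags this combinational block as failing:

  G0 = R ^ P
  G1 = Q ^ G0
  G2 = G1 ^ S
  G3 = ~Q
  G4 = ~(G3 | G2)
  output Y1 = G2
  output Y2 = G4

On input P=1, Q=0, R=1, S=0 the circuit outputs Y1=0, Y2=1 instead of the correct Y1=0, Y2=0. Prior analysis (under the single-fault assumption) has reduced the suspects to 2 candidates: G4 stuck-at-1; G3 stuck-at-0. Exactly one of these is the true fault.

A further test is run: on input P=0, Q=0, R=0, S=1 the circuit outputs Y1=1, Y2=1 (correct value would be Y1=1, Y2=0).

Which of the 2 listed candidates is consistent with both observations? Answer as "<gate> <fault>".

G4 stuck-at-1

Evaluate each candidate on input P=0, Q=0, R=0, S=1:
  G4 stuck-at-1: G0=0, G1=0, G2=1, G3=1, G4=1 [stuck-at-1] → Y1=1, Y2=1 — matches
  G3 stuck-at-0: G0=0, G1=0, G2=1, G3=0 [stuck-at-0], G4=0 → Y1=1, Y2=0 — eliminated
Only G4 stuck-at-1 reproduces the observed Y1=1, Y2=1.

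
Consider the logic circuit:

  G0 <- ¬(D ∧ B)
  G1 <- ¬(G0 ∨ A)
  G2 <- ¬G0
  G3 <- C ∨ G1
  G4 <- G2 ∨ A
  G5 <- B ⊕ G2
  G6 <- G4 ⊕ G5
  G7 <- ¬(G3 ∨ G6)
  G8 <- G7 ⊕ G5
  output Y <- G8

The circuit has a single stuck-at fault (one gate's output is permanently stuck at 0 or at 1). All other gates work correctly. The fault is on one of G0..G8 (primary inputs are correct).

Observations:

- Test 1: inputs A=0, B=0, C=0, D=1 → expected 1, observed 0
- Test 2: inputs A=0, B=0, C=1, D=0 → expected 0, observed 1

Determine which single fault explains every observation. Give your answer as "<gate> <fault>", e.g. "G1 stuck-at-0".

Fault-free values for test 1 (A=0, B=0, C=0, D=1): G0=1, G1=0, G2=0, G3=0, G4=0, G5=0, G6=0, G7=1, G8=1, giving Y=1. Observed 0.
Test 1: faults giving observed 0 are {G1 stuck-at-1, G2 stuck-at-1, G3 stuck-at-1, G4 stuck-at-1, G6 stuck-at-1, G7 stuck-at-0, G8 stuck-at-0}.
Test 2 (A=0, B=0, C=1, D=0): fault-free G0=1, G1=0, G2=0, G3=1, G4=0, G5=0, G6=0, G7=0, G8=0 → 0; observed 1. Eliminates G1 stuck-at-1, G3 stuck-at-1, G4 stuck-at-1, G6 stuck-at-1, G7 stuck-at-0, G8 stuck-at-0.
Only G2 stuck-at-1 is consistent with every test.

G2 stuck-at-1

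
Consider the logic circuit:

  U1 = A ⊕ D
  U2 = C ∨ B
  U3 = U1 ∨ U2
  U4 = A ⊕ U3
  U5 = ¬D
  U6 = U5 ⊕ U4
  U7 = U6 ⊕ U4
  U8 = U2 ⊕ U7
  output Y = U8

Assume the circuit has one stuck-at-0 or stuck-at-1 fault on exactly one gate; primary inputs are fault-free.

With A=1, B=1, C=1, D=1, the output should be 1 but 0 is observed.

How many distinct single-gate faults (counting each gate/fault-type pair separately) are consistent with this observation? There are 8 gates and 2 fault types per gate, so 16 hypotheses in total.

5

Fault-free: U1=0, U2=1, U3=1, U4=0, U5=0, U6=0, U7=0, U8=1 → 1. Observed 0.
  U1: none of the 2 fault types match ✗
  U2: stuck-at-0 ✓; others ✗
  U3: none of the 2 fault types match ✗
  U4: none of the 2 fault types match ✗
  U5: stuck-at-1 ✓; others ✗
  U6: stuck-at-1 ✓; others ✗
  U7: stuck-at-1 ✓; others ✗
  U8: stuck-at-0 ✓; others ✗
Consistent faults: {U2 stuck-at-0, U5 stuck-at-1, U6 stuck-at-1, U7 stuck-at-1, U8 stuck-at-0} — 5 in all.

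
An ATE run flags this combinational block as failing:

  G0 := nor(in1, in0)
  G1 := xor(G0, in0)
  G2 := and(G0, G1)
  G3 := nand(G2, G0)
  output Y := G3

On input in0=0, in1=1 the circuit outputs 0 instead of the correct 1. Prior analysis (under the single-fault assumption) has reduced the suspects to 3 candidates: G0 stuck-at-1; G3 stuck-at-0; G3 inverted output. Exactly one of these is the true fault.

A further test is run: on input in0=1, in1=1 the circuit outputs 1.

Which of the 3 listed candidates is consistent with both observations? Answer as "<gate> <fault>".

Evaluate each candidate on input in0=1, in1=1:
  G0 stuck-at-1: G0=1 [stuck-at-1], G1=0, G2=0, G3=1 → 1 — matches
  G3 stuck-at-0: G0=0, G1=1, G2=0, G3=0 [stuck-at-0] → 0 — eliminated
  G3 inverted output: G0=0, G1=1, G2=0, G3=0 [inverted output] → 0 — eliminated
Only G0 stuck-at-1 reproduces the observed 1.

G0 stuck-at-1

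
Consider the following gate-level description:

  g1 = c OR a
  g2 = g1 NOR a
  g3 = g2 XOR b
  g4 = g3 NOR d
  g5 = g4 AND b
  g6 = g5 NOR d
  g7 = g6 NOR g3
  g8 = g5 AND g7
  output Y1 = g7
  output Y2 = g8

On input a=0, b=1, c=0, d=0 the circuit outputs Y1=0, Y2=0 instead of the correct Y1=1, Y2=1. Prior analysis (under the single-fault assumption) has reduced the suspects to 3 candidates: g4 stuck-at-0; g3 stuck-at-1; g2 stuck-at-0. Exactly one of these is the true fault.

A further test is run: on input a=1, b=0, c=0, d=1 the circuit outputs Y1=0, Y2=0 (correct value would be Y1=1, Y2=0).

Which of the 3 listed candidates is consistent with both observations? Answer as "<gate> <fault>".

Evaluate each candidate on input a=1, b=0, c=0, d=1:
  g4 stuck-at-0: g1=1, g2=0, g3=0, g4=0 [stuck-at-0], g5=0, g6=0, g7=1, g8=0 → Y1=1, Y2=0 — eliminated
  g3 stuck-at-1: g1=1, g2=0, g3=1 [stuck-at-1], g4=0, g5=0, g6=0, g7=0, g8=0 → Y1=0, Y2=0 — matches
  g2 stuck-at-0: g1=1, g2=0 [stuck-at-0], g3=0, g4=0, g5=0, g6=0, g7=1, g8=0 → Y1=1, Y2=0 — eliminated
Only g3 stuck-at-1 reproduces the observed Y1=0, Y2=0.

g3 stuck-at-1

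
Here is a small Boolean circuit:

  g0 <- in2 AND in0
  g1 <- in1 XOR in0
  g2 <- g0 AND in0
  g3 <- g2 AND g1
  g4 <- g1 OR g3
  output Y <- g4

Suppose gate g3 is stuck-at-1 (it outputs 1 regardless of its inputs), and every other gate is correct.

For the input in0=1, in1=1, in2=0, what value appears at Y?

1

Propagate with g3 forced: g0=0, g1=0, g2=0, g3=1 [stuck-at-1], g4=1.
So Y = 1. (Without the fault it would be 0.)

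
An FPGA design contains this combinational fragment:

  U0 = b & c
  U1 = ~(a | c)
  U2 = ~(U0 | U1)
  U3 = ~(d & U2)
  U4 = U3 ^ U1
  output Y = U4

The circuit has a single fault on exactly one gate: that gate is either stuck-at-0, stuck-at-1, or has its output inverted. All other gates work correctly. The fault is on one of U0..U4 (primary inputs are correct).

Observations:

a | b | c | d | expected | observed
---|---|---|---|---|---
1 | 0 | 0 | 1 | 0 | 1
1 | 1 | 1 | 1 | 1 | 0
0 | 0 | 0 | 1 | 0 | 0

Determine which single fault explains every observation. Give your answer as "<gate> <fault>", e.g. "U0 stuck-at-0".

Fault-free values for test 1 (a=1, b=0, c=0, d=1): U0=0, U1=0, U2=1, U3=0, U4=0, giving Y=0. Observed 1.
Test 1: faults giving observed 1 are {U0 stuck-at-1, U0 inverted output, U2 stuck-at-0, U2 inverted output, U3 stuck-at-1, U3 inverted output, U4 stuck-at-1, U4 inverted output}.
Test 2 (a=1, b=1, c=1, d=1): fault-free U0=1, U1=0, U2=0, U3=1, U4=1 → 1; observed 0. Eliminates U0 stuck-at-1, U2 stuck-at-0, U3 stuck-at-1, U4 stuck-at-1.
Test 3 (a=0, b=0, c=0, d=1): fault-free U0=0, U1=1, U2=0, U3=1, U4=0 → 0; observed 0. Eliminates U2 inverted output, U3 inverted output, U4 inverted output.
Only U0 inverted output is consistent with every test.

U0 inverted output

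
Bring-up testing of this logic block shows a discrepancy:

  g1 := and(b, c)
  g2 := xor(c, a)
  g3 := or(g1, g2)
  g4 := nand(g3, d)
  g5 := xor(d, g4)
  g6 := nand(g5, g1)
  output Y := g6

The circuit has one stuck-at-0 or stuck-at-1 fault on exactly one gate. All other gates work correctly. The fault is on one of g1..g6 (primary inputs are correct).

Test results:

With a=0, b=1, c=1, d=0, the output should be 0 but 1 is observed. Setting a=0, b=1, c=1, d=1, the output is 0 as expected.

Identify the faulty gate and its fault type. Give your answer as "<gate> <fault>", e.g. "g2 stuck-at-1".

g4 stuck-at-0

Fault-free values for test 1 (a=0, b=1, c=1, d=0): g1=1, g2=1, g3=1, g4=1, g5=1, g6=0, giving Y=0. Observed 1.
Test 1: faults giving observed 1 are {g1 stuck-at-0, g4 stuck-at-0, g5 stuck-at-0, g6 stuck-at-1}.
Test 2 (a=0, b=1, c=1, d=1): fault-free g1=1, g2=1, g3=1, g4=0, g5=1, g6=0 → 0; observed 0. Eliminates g1 stuck-at-0, g5 stuck-at-0, g6 stuck-at-1.
Only g4 stuck-at-0 is consistent with every test.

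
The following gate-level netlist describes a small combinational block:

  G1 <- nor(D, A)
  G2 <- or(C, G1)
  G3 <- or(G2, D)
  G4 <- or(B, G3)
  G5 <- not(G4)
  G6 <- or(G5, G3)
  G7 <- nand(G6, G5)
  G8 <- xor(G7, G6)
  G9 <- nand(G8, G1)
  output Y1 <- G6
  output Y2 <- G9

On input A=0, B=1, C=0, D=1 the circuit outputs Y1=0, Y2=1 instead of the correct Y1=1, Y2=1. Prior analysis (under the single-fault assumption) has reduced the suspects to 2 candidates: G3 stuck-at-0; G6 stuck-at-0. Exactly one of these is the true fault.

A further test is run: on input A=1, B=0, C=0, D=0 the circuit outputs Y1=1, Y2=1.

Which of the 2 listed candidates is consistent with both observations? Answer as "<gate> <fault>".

Evaluate each candidate on input A=1, B=0, C=0, D=0:
  G3 stuck-at-0: G1=0, G2=0, G3=0 [stuck-at-0], G4=0, G5=1, G6=1, G7=0, G8=1, G9=1 → Y1=1, Y2=1 — matches
  G6 stuck-at-0: G1=0, G2=0, G3=0, G4=0, G5=1, G6=0 [stuck-at-0], G7=1, G8=1, G9=1 → Y1=0, Y2=1 — eliminated
Only G3 stuck-at-0 reproduces the observed Y1=1, Y2=1.

G3 stuck-at-0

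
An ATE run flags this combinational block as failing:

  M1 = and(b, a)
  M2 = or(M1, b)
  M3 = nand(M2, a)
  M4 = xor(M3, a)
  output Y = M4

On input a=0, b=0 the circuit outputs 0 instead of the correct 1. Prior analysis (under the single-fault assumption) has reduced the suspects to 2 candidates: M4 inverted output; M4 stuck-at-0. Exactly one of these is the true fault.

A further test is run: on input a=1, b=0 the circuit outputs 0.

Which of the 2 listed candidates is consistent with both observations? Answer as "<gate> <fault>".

Evaluate each candidate on input a=1, b=0:
  M4 inverted output: M1=0, M2=0, M3=1, M4=1 [inverted output] → 1 — eliminated
  M4 stuck-at-0: M1=0, M2=0, M3=1, M4=0 [stuck-at-0] → 0 — matches
Only M4 stuck-at-0 reproduces the observed 0.

M4 stuck-at-0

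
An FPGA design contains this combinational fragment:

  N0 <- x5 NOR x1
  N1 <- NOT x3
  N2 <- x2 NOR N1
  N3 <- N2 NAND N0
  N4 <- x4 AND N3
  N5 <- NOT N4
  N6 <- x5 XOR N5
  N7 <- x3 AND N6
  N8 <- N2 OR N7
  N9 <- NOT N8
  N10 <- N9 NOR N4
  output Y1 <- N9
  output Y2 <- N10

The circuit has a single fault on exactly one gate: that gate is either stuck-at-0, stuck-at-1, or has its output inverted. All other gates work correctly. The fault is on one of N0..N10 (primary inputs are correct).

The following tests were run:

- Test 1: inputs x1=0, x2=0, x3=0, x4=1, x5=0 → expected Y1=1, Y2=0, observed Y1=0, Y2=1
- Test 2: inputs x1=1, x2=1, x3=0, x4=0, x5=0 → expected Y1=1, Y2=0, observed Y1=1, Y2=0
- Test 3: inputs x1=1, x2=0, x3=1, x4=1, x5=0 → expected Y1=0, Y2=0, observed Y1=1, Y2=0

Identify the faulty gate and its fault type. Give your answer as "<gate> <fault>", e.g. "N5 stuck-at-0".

Fault-free values for test 1 (x1=0, x2=0, x3=0, x4=1, x5=0): N0=1, N1=1, N2=0, N3=1, N4=1, N5=0, N6=0, N7=0, N8=0, N9=1, N10=0, giving Y1=1, Y2=0. Observed Y1=0, Y2=1.
Test 1: faults giving observed Y1=0, Y2=1 are {N1 stuck-at-0, N1 inverted output, N2 stuck-at-1, N2 inverted output}.
Test 2 (x1=1, x2=1, x3=0, x4=0, x5=0): fault-free N0=0, N1=1, N2=0, N3=1, N4=0, N5=1, N6=1, N7=0, N8=0, N9=1, N10=0 → Y1=1, Y2=0; observed Y1=1, Y2=0. Eliminates N2 stuck-at-1, N2 inverted output.
Test 3 (x1=1, x2=0, x3=1, x4=1, x5=0): fault-free N0=0, N1=0, N2=1, N3=1, N4=1, N5=0, N6=0, N7=0, N8=1, N9=0, N10=0 → Y1=0, Y2=0; observed Y1=1, Y2=0. Eliminates N1 stuck-at-0.
Only N1 inverted output is consistent with every test.

N1 inverted output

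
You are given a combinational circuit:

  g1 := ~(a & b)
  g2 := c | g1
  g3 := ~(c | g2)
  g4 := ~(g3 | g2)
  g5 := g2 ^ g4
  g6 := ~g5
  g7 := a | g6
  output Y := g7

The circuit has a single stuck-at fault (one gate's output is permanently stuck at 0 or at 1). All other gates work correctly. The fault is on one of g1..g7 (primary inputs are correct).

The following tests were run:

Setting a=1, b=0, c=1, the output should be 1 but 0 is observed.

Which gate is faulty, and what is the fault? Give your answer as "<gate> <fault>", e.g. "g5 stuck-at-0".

g7 stuck-at-0

Fault-free values for test 1 (a=1, b=0, c=1): g1=1, g2=1, g3=0, g4=0, g5=1, g6=0, g7=1, giving Y=1. Observed 0.
Test 1: faults giving observed 0 are {g7 stuck-at-0}.
Only g7 stuck-at-0 is consistent with every test.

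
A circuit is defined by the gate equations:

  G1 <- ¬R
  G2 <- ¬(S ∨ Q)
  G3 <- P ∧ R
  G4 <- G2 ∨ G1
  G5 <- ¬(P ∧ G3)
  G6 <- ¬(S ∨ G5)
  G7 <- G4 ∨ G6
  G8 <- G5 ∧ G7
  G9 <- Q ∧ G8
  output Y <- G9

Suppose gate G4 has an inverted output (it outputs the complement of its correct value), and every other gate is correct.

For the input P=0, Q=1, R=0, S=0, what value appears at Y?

Propagate with G4 forced: G1=1, G2=0, G3=0, G4=0 [inverted output], G5=1, G6=0, G7=0, G8=0, G9=0.
So Y = 0. (Without the fault it would be 1.)

0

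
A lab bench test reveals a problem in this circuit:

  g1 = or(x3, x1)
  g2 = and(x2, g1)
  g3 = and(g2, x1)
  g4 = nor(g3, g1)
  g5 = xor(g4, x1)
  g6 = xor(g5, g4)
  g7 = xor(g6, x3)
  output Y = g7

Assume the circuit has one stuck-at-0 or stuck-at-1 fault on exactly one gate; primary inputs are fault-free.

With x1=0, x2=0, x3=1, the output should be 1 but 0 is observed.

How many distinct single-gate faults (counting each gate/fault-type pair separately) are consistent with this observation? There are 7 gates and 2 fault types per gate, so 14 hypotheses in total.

Fault-free: g1=1, g2=0, g3=0, g4=0, g5=0, g6=0, g7=1 → 1. Observed 0.
  g1 stuck-at-0: output 1 ✗
  g1 stuck-at-1: output 1 ✗
  g2 stuck-at-0: output 1 ✗
  g2 stuck-at-1: output 1 ✗
  g3 stuck-at-0: output 1 ✗
  g3 stuck-at-1: output 1 ✗
  g4 stuck-at-0: output 1 ✗
  g4 stuck-at-1: output 1 ✗
  g5 stuck-at-0: output 1 ✗
  g5 stuck-at-1: output 0 ✓
  g6 stuck-at-0: output 1 ✗
  g6 stuck-at-1: output 0 ✓
  g7 stuck-at-0: output 0 ✓
  g7 stuck-at-1: output 1 ✗
Consistent faults: {g5 stuck-at-1, g6 stuck-at-1, g7 stuck-at-0} — 3 in all.

3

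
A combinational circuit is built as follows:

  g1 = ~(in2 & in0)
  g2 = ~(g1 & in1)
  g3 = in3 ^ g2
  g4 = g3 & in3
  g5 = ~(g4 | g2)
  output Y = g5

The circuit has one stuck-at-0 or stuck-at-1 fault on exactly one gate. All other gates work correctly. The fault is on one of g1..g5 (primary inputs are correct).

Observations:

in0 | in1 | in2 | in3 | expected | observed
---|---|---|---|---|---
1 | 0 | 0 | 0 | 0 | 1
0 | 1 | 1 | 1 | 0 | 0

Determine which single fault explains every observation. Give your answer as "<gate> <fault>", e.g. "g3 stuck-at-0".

Fault-free values for test 1 (in0=1, in1=0, in2=0, in3=0): g1=1, g2=1, g3=1, g4=0, g5=0, giving Y=0. Observed 1.
Test 1: faults giving observed 1 are {g2 stuck-at-0, g5 stuck-at-1}.
Test 2 (in0=0, in1=1, in2=1, in3=1): fault-free g1=1, g2=0, g3=1, g4=1, g5=0 → 0; observed 0. Eliminates g5 stuck-at-1.
Only g2 stuck-at-0 is consistent with every test.

g2 stuck-at-0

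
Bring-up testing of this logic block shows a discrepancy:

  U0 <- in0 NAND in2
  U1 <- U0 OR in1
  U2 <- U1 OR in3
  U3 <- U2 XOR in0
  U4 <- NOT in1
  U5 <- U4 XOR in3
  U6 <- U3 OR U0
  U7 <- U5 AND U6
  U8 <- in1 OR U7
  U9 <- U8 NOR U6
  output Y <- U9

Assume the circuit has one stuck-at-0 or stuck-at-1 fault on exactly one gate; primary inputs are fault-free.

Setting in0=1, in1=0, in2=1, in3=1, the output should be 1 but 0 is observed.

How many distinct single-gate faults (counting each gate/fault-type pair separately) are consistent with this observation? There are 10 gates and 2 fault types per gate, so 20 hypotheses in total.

7

Fault-free: U0=0, U1=0, U2=1, U3=0, U4=1, U5=0, U6=0, U7=0, U8=0, U9=1 → 1. Observed 0.
  U0: stuck-at-1 ✓; others ✗
  U1: none of the 2 fault types match ✗
  U2: stuck-at-0 ✓; others ✗
  U3: stuck-at-1 ✓; others ✗
  U4: none of the 2 fault types match ✗
  U5: none of the 2 fault types match ✗
  U6: stuck-at-1 ✓; others ✗
  U7: stuck-at-1 ✓; others ✗
  U8: stuck-at-1 ✓; others ✗
  U9: stuck-at-0 ✓; others ✗
Consistent faults: {U0 stuck-at-1, U2 stuck-at-0, U3 stuck-at-1, U6 stuck-at-1, U7 stuck-at-1, U8 stuck-at-1, U9 stuck-at-0} — 7 in all.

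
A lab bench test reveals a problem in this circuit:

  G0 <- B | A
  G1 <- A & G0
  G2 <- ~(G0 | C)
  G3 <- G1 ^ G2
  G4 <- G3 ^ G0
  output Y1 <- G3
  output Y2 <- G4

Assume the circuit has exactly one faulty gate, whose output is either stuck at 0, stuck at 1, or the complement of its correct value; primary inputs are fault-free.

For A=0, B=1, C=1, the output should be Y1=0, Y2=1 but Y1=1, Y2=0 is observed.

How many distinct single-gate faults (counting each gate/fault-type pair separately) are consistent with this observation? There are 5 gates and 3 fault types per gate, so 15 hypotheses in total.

Fault-free: G0=1, G1=0, G2=0, G3=0, G4=1 → Y1=0, Y2=1. Observed Y1=1, Y2=0.
  G0: none of the 3 fault types match ✗
  G1: stuck-at-1, inverted output ✓; others ✗
  G2: stuck-at-1, inverted output ✓; others ✗
  G3: stuck-at-1, inverted output ✓; others ✗
  G4: none of the 3 fault types match ✗
Consistent faults: {G1 stuck-at-1, G1 inverted output, G2 stuck-at-1, G2 inverted output, G3 stuck-at-1, G3 inverted output} — 6 in all.

6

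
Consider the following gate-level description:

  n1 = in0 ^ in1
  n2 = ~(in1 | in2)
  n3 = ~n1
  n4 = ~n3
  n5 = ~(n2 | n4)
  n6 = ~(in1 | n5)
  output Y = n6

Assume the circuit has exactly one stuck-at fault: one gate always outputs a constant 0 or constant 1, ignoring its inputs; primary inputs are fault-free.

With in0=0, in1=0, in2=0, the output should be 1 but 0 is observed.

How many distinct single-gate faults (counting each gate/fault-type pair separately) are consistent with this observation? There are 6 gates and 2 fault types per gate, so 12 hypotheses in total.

Fault-free: n1=0, n2=1, n3=1, n4=0, n5=0, n6=1 → 1. Observed 0.
  n1 stuck-at-0: output 1 ✗
  n1 stuck-at-1: output 1 ✗
  n2 stuck-at-0: output 0 ✓
  n2 stuck-at-1: output 1 ✗
  n3 stuck-at-0: output 1 ✗
  n3 stuck-at-1: output 1 ✗
  n4 stuck-at-0: output 1 ✗
  n4 stuck-at-1: output 1 ✗
  n5 stuck-at-0: output 1 ✗
  n5 stuck-at-1: output 0 ✓
  n6 stuck-at-0: output 0 ✓
  n6 stuck-at-1: output 1 ✗
Consistent faults: {n2 stuck-at-0, n5 stuck-at-1, n6 stuck-at-0} — 3 in all.

3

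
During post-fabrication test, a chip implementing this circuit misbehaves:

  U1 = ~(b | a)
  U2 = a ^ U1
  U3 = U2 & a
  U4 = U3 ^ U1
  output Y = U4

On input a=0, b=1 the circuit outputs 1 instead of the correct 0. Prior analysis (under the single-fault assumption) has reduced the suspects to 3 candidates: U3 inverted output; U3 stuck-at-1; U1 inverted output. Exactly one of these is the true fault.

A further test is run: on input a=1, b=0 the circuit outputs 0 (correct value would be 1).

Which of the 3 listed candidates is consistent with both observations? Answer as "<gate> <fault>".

U3 inverted output

Evaluate each candidate on input a=1, b=0:
  U3 inverted output: U1=0, U2=1, U3=0 [inverted output], U4=0 → 0 — matches
  U3 stuck-at-1: U1=0, U2=1, U3=1 [stuck-at-1], U4=1 → 1 — eliminated
  U1 inverted output: U1=1 [inverted output], U2=0, U3=0, U4=1 → 1 — eliminated
Only U3 inverted output reproduces the observed 0.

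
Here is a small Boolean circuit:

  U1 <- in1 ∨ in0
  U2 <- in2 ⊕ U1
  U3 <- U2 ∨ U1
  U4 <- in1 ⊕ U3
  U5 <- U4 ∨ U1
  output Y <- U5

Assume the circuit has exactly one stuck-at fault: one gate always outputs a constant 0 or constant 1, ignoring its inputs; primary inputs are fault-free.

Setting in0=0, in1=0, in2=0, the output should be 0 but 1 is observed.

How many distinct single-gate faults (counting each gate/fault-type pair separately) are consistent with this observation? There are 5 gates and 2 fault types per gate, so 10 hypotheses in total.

Fault-free: U1=0, U2=0, U3=0, U4=0, U5=0 → 0. Observed 1.
  U1 stuck-at-0: output 0 ✗
  U1 stuck-at-1: output 1 ✓
  U2 stuck-at-0: output 0 ✗
  U2 stuck-at-1: output 1 ✓
  U3 stuck-at-0: output 0 ✗
  U3 stuck-at-1: output 1 ✓
  U4 stuck-at-0: output 0 ✗
  U4 stuck-at-1: output 1 ✓
  U5 stuck-at-0: output 0 ✗
  U5 stuck-at-1: output 1 ✓
Consistent faults: {U1 stuck-at-1, U2 stuck-at-1, U3 stuck-at-1, U4 stuck-at-1, U5 stuck-at-1} — 5 in all.

5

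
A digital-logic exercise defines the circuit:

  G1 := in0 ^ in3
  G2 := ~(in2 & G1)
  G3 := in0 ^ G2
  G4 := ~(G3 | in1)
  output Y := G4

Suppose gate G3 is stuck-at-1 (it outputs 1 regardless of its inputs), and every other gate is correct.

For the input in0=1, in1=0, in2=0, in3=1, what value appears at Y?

0

Propagate with G3 forced: G1=0, G2=1, G3=1 [stuck-at-1], G4=0.
So Y = 0. (Without the fault it would be 1.)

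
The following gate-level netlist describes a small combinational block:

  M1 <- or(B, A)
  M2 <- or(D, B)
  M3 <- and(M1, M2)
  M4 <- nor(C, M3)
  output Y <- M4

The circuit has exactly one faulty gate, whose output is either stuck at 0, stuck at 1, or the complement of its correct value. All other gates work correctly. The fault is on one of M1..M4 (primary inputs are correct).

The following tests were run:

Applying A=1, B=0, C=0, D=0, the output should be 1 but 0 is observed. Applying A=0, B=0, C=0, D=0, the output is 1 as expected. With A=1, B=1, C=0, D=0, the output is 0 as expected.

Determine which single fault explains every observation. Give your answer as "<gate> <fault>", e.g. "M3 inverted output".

Fault-free values for test 1 (A=1, B=0, C=0, D=0): M1=1, M2=0, M3=0, M4=1, giving Y=1. Observed 0.
Test 1: faults giving observed 0 are {M2 stuck-at-1, M2 inverted output, M3 stuck-at-1, M3 inverted output, M4 stuck-at-0, M4 inverted output}.
Test 2 (A=0, B=0, C=0, D=0): fault-free M1=0, M2=0, M3=0, M4=1 → 1; observed 1. Eliminates M3 stuck-at-1, M3 inverted output, M4 stuck-at-0, M4 inverted output.
Test 3 (A=1, B=1, C=0, D=0): fault-free M1=1, M2=1, M3=1, M4=0 → 0; observed 0. Eliminates M2 inverted output.
Only M2 stuck-at-1 is consistent with every test.

M2 stuck-at-1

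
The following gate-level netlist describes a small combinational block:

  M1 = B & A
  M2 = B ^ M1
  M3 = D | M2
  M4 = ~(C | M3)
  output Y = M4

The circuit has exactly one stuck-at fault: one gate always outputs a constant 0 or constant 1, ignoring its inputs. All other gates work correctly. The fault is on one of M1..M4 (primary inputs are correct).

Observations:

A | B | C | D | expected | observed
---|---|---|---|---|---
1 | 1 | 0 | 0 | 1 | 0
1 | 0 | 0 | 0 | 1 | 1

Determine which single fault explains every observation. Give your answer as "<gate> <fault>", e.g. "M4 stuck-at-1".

M1 stuck-at-0

Fault-free values for test 1 (A=1, B=1, C=0, D=0): M1=1, M2=0, M3=0, M4=1, giving Y=1. Observed 0.
Test 1: faults giving observed 0 are {M1 stuck-at-0, M2 stuck-at-1, M3 stuck-at-1, M4 stuck-at-0}.
Test 2 (A=1, B=0, C=0, D=0): fault-free M1=0, M2=0, M3=0, M4=1 → 1; observed 1. Eliminates M2 stuck-at-1, M3 stuck-at-1, M4 stuck-at-0.
Only M1 stuck-at-0 is consistent with every test.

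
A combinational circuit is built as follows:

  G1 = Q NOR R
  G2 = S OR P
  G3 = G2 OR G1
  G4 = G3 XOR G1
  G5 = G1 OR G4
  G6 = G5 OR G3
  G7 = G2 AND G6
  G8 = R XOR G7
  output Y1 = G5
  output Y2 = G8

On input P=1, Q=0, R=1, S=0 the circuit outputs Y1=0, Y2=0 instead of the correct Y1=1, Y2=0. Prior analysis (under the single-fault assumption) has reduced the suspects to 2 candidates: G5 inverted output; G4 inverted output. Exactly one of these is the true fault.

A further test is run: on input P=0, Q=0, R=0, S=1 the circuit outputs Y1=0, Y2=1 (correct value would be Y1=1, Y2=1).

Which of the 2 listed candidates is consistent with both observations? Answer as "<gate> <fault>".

G5 inverted output

Evaluate each candidate on input P=0, Q=0, R=0, S=1:
  G5 inverted output: G1=1, G2=1, G3=1, G4=0, G5=0 [inverted output], G6=1, G7=1, G8=1 → Y1=0, Y2=1 — matches
  G4 inverted output: G1=1, G2=1, G3=1, G4=1 [inverted output], G5=1, G6=1, G7=1, G8=1 → Y1=1, Y2=1 — eliminated
Only G5 inverted output reproduces the observed Y1=0, Y2=1.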